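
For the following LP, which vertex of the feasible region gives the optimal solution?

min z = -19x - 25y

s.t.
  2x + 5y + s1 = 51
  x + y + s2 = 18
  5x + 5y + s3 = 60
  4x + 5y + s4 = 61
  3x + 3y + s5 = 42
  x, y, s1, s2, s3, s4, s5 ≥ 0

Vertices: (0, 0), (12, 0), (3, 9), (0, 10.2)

Evaluate the objective at each vertex of the feasible region:
  z(0, 0) = 0
  z(12, 0) = -228
  z(3, 9) = -282  ←
  z(0, 10.2) = -255
The minimum is at x = 3, y = 9.

(3, 9)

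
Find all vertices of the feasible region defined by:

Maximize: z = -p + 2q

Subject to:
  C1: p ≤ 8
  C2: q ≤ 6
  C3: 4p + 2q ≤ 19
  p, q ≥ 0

(0, 0), (4.75, 0), (1.75, 6), (0, 6)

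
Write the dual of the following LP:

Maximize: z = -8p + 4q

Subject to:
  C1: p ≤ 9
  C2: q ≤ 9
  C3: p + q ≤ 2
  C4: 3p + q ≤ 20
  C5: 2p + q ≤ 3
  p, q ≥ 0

Primal max cᵀx s.t. Ax ≤ b, x ≥ 0  →  Dual min bᵀy s.t. Aᵀy ≥ c, y ≥ 0.

Minimize: z = 9y1 + 9y2 + 2y3 + 20y4 + 3y5

Subject to:
  y1 + y3 + 3y4 + 2y5 ≥ -8
  y2 + y3 + y4 + y5 ≥ 4
  y1, y2, y3, y4, y5 ≥ 0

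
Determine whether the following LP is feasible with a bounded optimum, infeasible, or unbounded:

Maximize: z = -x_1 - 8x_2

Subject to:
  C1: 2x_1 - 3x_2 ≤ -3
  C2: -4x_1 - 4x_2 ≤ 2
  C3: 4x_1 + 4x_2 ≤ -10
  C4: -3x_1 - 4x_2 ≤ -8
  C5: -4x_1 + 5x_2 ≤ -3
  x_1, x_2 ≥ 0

Infeasible (no feasible solution exists)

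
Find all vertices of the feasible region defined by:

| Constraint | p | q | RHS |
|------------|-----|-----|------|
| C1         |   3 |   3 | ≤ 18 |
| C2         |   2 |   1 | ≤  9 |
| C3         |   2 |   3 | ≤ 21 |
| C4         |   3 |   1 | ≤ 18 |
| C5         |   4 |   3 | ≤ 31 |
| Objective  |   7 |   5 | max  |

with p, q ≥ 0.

(0, 0), (4.5, 0), (3, 3), (0, 6)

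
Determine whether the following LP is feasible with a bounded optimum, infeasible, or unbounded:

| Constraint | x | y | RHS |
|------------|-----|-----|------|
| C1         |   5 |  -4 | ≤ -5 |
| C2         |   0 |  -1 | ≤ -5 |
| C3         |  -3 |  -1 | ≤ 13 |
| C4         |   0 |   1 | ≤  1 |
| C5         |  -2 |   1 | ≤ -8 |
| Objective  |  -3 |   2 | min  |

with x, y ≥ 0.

Infeasible (no feasible solution exists)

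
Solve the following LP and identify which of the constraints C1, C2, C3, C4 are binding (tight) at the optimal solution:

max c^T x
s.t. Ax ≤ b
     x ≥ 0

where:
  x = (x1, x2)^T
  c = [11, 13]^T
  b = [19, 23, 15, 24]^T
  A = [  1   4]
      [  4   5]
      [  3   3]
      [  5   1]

At x1 = 2, x2 = 3, compute slack b - a·x for each constraint:
  C1: 19 − 14 = 5  (slack)
  C2: 23 − 23 = 0  (binding)
  C3: 15 − 15 = 0  (binding)
  C4: 24 − 13 = 11  (slack)

Optimal: x1 = 2, x2 = 3
Binding: C2, C3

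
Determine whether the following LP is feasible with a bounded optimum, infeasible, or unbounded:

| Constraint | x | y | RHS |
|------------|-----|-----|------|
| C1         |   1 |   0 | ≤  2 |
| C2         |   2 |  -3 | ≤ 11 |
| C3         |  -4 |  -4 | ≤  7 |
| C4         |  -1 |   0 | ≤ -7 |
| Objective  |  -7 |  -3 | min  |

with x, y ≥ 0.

Infeasible (no feasible solution exists)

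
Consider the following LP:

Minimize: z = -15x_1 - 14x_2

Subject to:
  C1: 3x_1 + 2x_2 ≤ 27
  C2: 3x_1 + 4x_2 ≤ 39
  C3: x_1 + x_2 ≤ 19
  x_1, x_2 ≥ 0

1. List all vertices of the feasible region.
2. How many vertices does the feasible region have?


1. (0, 0), (9, 0), (5, 6), (0, 9.75)
2. 4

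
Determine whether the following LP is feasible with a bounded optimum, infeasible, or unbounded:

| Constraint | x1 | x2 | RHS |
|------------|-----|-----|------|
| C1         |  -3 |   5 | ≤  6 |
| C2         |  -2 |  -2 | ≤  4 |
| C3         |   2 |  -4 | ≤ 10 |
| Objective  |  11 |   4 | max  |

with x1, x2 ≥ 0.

Unbounded (objective can increase without bound)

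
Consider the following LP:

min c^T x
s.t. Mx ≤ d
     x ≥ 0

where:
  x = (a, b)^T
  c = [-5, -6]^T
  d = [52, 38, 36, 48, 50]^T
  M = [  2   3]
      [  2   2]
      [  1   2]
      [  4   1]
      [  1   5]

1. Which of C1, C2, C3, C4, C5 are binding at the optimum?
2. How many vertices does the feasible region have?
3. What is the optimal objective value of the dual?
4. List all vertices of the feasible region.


1. C4, C5
2. 4
3. -98
4. (0, 0), (12, 0), (10, 8), (0, 10)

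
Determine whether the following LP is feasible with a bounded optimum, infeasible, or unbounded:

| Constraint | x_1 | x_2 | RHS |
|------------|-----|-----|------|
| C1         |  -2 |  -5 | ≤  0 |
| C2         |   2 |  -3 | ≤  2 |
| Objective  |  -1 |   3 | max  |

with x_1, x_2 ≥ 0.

Unbounded (objective can increase without bound)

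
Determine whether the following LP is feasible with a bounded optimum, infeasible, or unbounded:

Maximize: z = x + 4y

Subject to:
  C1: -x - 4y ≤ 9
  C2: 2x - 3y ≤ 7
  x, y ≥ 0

Unbounded (objective can increase without bound)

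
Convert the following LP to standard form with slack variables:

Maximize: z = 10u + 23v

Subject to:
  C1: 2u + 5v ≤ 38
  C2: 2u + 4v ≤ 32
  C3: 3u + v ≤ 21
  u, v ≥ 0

max z = 10u + 23v

s.t.
  2u + 5v + s1 = 38
  2u + 4v + s2 = 32
  3u + v + s3 = 21
  u, v, s1, s2, s3 ≥ 0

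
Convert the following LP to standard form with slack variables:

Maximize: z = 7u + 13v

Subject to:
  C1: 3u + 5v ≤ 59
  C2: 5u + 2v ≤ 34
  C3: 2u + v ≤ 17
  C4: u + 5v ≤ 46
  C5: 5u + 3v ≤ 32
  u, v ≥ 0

max z = 7u + 13v

s.t.
  3u + 5v + s1 = 59
  5u + 2v + s2 = 34
  2u + v + s3 = 17
  u + 5v + s4 = 46
  5u + 3v + s5 = 32
  u, v, s1, s2, s3, s4, s5 ≥ 0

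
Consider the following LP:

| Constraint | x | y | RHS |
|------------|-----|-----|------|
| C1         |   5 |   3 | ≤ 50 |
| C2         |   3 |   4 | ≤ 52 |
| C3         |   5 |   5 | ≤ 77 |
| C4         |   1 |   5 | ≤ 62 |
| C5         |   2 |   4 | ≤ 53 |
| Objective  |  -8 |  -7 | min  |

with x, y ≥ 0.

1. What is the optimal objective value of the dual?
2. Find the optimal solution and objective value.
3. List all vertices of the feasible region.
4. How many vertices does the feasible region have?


1. -102
2. x = 4, y = 10, z = -102
3. (0, 0), (10, 0), (4, 10), (1.091, 12.18), (0, 12.4)
4. 5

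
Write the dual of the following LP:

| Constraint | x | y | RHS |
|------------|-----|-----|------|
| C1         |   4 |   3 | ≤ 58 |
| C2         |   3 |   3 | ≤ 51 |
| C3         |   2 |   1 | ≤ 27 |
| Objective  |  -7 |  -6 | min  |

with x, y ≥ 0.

Primal min cᵀx s.t. Ax ≤ b, x ≥ 0  →  Dual max −bᵀy s.t. Aᵀy ≥ −c, y ≥ 0.

Maximize: z = -58y1 - 51y2 - 27y3

Subject to:
  4y1 + 3y2 + 2y3 ≥ 7
  3y1 + 3y2 + y3 ≥ 6
  y1, y2, y3 ≥ 0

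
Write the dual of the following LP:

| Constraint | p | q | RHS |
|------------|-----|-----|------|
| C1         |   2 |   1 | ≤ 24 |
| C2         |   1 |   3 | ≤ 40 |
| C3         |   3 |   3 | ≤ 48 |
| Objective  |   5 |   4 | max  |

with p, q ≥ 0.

Primal max cᵀx s.t. Ax ≤ b, x ≥ 0  →  Dual min bᵀy s.t. Aᵀy ≥ c, y ≥ 0.

Minimize: z = 24y1 + 40y2 + 48y3

Subject to:
  2y1 + y2 + 3y3 ≥ 5
  y1 + 3y2 + 3y3 ≥ 4
  y1, y2, y3 ≥ 0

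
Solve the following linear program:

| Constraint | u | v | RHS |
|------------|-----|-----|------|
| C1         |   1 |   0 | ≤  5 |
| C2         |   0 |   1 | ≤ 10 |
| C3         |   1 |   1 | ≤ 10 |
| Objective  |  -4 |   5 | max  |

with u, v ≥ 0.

Evaluate the objective at each vertex of the feasible region:
  z(0, 0) = 0
  z(5, 0) = -20
  z(5, 5) = 5
  z(0, 10) = 50  ←
The maximum is at u = 0, v = 10.

u = 0, v = 10, z = 50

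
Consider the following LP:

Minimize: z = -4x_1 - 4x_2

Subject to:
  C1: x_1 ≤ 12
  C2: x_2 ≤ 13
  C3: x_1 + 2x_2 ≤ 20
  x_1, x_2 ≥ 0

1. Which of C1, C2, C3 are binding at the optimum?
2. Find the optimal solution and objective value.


1. C1, C3
2. x_1 = 12, x_2 = 4, z = -64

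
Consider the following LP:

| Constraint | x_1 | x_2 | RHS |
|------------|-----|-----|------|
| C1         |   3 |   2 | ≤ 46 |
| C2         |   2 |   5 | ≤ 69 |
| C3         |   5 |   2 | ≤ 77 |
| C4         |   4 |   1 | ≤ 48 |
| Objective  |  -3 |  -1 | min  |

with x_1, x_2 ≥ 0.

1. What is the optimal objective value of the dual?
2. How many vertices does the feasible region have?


1. -38
2. 5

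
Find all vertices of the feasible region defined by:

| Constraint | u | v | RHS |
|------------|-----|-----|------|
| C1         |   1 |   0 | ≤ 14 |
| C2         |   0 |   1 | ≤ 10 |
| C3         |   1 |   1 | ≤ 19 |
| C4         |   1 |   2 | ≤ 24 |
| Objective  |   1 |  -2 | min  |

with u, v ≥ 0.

(0, 0), (14, 0), (14, 5), (4, 10), (0, 10)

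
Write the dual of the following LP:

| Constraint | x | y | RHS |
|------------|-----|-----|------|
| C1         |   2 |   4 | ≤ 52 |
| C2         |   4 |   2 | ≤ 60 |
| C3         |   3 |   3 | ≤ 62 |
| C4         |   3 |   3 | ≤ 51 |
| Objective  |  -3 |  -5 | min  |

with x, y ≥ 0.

Primal min cᵀx s.t. Ax ≤ b, x ≥ 0  →  Dual max −bᵀy s.t. Aᵀy ≥ −c, y ≥ 0.

Maximize: z = -52y1 - 60y2 - 62y3 - 51y4

Subject to:
  2y1 + 4y2 + 3y3 + 3y4 ≥ 3
  4y1 + 2y2 + 3y3 + 3y4 ≥ 5
  y1, y2, y3, y4 ≥ 0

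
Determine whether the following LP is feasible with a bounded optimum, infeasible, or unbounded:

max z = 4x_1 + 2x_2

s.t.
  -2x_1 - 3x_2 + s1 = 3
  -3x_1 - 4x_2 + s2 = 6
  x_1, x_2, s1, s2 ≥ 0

Unbounded (objective can increase without bound)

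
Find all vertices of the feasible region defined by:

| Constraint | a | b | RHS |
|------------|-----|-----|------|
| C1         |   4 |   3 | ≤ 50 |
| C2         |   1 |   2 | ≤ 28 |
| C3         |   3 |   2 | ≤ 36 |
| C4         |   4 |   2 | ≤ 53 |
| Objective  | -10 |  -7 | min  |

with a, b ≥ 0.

(0, 0), (12, 0), (8, 6), (3.2, 12.4), (0, 14)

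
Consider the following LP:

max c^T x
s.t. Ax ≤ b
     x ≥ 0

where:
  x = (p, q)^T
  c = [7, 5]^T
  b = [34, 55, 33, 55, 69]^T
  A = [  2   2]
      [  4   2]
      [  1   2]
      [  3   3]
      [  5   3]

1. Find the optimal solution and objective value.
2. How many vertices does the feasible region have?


1. p = 9, q = 8, z = 103
2. 6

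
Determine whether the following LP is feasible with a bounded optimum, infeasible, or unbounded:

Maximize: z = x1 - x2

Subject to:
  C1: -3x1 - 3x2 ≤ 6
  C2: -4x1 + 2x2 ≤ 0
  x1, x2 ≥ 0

Unbounded (objective can increase without bound)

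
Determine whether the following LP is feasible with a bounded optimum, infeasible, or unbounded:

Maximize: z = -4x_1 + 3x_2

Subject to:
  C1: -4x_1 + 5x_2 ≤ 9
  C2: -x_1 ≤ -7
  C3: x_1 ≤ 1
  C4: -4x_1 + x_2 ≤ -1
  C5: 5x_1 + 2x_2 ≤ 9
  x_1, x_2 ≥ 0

Infeasible (no feasible solution exists)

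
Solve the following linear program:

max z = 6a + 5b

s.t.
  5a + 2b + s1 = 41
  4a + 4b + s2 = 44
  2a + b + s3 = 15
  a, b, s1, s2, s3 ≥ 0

Evaluate the objective at each vertex of the feasible region:
  z(0, 0) = 0
  z(7.5, 0) = 45
  z(4, 7) = 59  ←
  z(0, 11) = 55
The maximum is at a = 4, b = 7.

a = 4, b = 7, z = 59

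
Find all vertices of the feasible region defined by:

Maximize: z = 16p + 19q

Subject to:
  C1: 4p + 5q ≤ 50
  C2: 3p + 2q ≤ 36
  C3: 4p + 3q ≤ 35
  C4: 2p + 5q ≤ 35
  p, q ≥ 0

(0, 0), (8.75, 0), (5, 5), (0, 7)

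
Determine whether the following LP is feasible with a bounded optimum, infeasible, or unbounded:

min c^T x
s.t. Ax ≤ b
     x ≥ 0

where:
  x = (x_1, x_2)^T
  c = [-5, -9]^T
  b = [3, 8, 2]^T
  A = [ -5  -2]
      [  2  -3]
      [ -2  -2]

Unbounded (objective can decrease without bound)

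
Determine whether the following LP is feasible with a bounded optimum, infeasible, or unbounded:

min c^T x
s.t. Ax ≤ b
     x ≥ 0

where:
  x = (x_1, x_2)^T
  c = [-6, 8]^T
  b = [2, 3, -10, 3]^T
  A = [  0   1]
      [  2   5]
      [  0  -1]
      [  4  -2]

Infeasible (no feasible solution exists)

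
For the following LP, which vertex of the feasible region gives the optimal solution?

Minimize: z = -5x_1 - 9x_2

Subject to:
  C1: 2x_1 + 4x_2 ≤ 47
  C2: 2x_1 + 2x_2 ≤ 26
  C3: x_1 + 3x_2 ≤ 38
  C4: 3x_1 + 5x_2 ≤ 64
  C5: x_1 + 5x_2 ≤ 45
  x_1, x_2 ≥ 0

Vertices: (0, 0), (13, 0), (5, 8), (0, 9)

Evaluate the objective at each vertex of the feasible region:
  z(0, 0) = 0
  z(13, 0) = -65
  z(5, 8) = -97  ←
  z(0, 9) = -81
The minimum is at x_1 = 5, x_2 = 8.

(5, 8)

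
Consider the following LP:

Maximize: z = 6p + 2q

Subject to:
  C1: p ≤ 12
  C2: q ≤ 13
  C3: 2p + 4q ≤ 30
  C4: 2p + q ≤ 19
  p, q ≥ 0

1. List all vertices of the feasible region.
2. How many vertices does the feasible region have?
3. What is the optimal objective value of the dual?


1. (0, 0), (9.5, 0), (7.667, 3.667), (0, 7.5)
2. 4
3. 57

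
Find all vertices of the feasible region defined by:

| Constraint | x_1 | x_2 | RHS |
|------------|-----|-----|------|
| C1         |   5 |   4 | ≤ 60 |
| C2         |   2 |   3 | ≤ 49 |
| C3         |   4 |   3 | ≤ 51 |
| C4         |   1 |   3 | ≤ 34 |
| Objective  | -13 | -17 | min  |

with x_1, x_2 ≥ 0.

(0, 0), (12, 0), (4, 10), (0, 11.33)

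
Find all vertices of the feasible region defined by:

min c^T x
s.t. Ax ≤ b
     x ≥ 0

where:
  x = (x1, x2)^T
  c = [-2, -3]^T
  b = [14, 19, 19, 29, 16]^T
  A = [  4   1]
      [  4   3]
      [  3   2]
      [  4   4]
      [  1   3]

(0, 0), (3.5, 0), (2.875, 2.5), (1, 5), (0, 5.333)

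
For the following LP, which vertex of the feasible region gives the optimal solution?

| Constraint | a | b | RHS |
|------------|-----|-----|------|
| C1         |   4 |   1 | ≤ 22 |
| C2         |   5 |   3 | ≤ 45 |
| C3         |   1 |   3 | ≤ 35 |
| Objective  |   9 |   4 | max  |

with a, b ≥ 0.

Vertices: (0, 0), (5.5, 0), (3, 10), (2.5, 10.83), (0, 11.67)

Evaluate the objective at each vertex of the feasible region:
  z(0, 0) = 0
  z(5.5, 0) = 49.5
  z(3, 10) = 67  ←
  z(2.5, 10.83) = 65.83
  z(0, 11.67) = 46.67
The maximum is at a = 3, b = 10.

(3, 10)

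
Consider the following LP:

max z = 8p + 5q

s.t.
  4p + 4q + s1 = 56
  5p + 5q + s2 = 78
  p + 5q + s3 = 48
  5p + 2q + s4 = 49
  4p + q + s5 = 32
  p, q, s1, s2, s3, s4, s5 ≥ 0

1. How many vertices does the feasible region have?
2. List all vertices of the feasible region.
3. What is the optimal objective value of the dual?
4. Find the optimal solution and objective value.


1. 5
2. (0, 0), (8, 0), (6, 8), (5.5, 8.5), (0, 9.6)
3. 88
4. p = 6, q = 8, z = 88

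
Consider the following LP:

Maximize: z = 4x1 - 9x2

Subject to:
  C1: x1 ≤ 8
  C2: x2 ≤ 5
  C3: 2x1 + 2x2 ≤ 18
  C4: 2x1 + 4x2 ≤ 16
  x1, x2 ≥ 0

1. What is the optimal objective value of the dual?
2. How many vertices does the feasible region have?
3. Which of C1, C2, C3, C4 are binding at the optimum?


1. 32
2. 3
3. C1, C4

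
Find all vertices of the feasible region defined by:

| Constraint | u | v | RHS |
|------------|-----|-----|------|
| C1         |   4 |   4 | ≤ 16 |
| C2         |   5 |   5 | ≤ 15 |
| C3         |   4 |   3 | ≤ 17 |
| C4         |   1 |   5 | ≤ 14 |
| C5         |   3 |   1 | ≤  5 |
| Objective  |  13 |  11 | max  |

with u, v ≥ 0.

(0, 0), (1.667, 0), (1, 2), (0.25, 2.75), (0, 2.8)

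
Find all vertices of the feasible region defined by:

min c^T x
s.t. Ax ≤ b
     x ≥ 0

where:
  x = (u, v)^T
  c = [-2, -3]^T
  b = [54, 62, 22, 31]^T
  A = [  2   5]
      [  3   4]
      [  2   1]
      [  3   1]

(0, 0), (10.33, 0), (9, 4), (7, 8), (0, 10.8)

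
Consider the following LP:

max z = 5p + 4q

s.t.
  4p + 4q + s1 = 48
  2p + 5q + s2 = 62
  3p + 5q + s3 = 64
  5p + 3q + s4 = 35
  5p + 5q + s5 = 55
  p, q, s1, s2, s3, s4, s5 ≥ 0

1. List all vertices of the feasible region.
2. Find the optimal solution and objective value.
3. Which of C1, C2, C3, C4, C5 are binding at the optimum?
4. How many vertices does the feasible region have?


1. (0, 0), (7, 0), (1, 10), (0, 11)
2. p = 1, q = 10, z = 45
3. C4, C5
4. 4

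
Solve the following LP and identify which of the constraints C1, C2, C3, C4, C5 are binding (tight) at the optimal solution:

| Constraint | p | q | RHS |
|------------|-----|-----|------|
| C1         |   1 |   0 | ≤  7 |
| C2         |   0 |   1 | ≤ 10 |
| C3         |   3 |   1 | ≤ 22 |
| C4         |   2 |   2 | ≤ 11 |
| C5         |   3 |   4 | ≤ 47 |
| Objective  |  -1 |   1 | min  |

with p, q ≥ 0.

At p = 5.5, q = 0, compute slack b - a·x for each constraint:
  C1: 7 − 5.5 = 1.5  (slack)
  C2: 10 − 0 = 10  (slack)
  C3: 22 − 16.5 = 5.5  (slack)
  C4: 11 − 11 = 0  (binding)
  C5: 47 − 16.5 = 30.5  (slack)

Optimal: p = 5.5, q = 0
Binding: C4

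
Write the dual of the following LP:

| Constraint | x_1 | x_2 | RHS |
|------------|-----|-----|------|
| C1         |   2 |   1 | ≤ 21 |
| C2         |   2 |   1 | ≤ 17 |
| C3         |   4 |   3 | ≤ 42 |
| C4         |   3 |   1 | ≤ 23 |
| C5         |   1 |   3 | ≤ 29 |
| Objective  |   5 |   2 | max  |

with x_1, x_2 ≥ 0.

Primal max cᵀx s.t. Ax ≤ b, x ≥ 0  →  Dual min bᵀy s.t. Aᵀy ≥ c, y ≥ 0.

Minimize: z = 21y1 + 17y2 + 42y3 + 23y4 + 29y5

Subject to:
  2y1 + 2y2 + 4y3 + 3y4 + y5 ≥ 5
  y1 + y2 + 3y3 + y4 + 3y5 ≥ 2
  y1, y2, y3, y4, y5 ≥ 0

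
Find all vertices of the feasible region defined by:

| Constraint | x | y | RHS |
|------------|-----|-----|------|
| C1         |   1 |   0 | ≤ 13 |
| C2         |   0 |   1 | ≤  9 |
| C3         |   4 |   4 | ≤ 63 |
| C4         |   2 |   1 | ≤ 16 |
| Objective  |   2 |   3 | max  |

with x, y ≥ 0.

(0, 0), (8, 0), (3.5, 9), (0, 9)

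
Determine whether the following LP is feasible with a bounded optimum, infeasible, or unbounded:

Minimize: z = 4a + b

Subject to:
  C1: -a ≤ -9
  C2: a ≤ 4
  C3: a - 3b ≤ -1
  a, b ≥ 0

Infeasible (no feasible solution exists)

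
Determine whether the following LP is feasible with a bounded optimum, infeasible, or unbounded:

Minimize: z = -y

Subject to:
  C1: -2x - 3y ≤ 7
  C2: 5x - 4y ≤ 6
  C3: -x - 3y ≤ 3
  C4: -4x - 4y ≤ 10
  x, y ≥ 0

Unbounded (objective can decrease without bound)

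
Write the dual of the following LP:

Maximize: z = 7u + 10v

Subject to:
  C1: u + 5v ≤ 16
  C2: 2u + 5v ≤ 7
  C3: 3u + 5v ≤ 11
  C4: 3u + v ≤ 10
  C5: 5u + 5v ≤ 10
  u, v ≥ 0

Primal max cᵀx s.t. Ax ≤ b, x ≥ 0  →  Dual min bᵀy s.t. Aᵀy ≥ c, y ≥ 0.

Minimize: z = 16y1 + 7y2 + 11y3 + 10y4 + 10y5

Subject to:
  y1 + 2y2 + 3y3 + 3y4 + 5y5 ≥ 7
  5y1 + 5y2 + 5y3 + y4 + 5y5 ≥ 10
  y1, y2, y3, y4, y5 ≥ 0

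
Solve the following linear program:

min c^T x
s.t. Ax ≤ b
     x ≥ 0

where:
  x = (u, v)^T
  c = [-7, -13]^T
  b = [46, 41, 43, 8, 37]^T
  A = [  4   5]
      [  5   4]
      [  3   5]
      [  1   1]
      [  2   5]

Evaluate the objective at each vertex of the feasible region:
  z(0, 0) = 0
  z(8, 0) = -56
  z(1, 7) = -98  ←
  z(0, 7.4) = -96.2
The minimum is at u = 1, v = 7.

u = 1, v = 7, z = -98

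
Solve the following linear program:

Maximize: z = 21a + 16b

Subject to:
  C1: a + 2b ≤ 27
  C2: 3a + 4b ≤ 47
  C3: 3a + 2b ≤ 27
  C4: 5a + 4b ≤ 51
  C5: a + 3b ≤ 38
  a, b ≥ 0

Evaluate the objective at each vertex of the feasible region:
  z(0, 0) = 0
  z(9, 0) = 189
  z(3, 9) = 207  ←
  z(2, 10.25) = 206
  z(0, 11.75) = 188
The maximum is at a = 3, b = 9.

a = 3, b = 9, z = 207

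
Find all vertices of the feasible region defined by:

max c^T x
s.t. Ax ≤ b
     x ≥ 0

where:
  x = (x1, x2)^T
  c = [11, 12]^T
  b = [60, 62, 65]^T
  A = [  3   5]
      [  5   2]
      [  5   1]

(0, 0), (12.4, 0), (10, 6), (0, 12)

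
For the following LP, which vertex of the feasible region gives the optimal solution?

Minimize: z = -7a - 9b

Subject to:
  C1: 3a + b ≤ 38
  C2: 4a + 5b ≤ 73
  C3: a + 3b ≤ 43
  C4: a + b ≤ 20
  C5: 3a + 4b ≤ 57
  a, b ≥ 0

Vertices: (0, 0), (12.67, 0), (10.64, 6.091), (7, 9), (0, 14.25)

Evaluate the objective at each vertex of the feasible region:
  z(0, 0) = 0
  z(12.67, 0) = -88.67
  z(10.64, 6.091) = -129.3
  z(7, 9) = -130  ←
  z(0, 14.25) = -128.2
The minimum is at a = 7, b = 9.

(7, 9)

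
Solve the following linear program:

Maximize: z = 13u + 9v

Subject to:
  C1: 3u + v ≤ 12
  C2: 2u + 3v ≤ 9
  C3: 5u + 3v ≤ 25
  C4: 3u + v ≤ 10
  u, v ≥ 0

Evaluate the objective at each vertex of the feasible region:
  z(0, 0) = 0
  z(3.333, 0) = 43.33
  z(3, 1) = 48  ←
  z(0, 3) = 27
The maximum is at u = 3, v = 1.

u = 3, v = 1, z = 48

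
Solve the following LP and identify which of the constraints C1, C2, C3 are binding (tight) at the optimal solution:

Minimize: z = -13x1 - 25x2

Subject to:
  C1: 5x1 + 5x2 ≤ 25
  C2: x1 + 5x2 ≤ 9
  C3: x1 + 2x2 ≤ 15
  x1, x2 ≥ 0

At x1 = 4, x2 = 1, compute slack b - a·x for each constraint:
  C1: 25 − 25 = 0  (binding)
  C2: 9 − 9 = 0  (binding)
  C3: 15 − 6 = 9  (slack)

Optimal: x1 = 4, x2 = 1
Binding: C1, C2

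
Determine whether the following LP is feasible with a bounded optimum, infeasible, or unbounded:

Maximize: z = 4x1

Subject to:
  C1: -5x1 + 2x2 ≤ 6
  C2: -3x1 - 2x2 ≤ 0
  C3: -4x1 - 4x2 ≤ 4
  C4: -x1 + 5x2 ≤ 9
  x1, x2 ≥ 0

Unbounded (objective can increase without bound)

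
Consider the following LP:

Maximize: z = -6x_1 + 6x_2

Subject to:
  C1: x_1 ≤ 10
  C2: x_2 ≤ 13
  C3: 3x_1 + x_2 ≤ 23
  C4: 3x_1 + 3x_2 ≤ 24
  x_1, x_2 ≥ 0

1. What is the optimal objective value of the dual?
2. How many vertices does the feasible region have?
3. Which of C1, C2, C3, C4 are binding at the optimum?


1. 48
2. 4
3. C4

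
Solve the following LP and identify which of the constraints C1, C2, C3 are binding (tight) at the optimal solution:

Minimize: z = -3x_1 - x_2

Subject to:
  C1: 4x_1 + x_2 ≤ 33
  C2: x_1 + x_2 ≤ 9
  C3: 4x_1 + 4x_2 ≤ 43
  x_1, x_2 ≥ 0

At x_1 = 8, x_2 = 1, compute slack b - a·x for each constraint:
  C1: 33 − 33 = 0  (binding)
  C2: 9 − 9 = 0  (binding)
  C3: 43 − 36 = 7  (slack)

Optimal: x_1 = 8, x_2 = 1
Binding: C1, C2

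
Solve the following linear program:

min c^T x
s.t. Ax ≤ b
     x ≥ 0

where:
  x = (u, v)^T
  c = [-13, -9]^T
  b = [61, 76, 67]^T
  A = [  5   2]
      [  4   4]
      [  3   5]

Evaluate the objective at each vertex of the feasible region:
  z(0, 0) = 0
  z(12.2, 0) = -158.6
  z(9, 8) = -189  ←
  z(0, 13.4) = -120.6
The minimum is at u = 9, v = 8.

u = 9, v = 8, z = -189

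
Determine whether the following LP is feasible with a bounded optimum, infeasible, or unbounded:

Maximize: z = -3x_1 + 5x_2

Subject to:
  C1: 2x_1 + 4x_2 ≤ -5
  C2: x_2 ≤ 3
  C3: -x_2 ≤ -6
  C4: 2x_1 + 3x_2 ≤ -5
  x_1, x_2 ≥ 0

Infeasible (no feasible solution exists)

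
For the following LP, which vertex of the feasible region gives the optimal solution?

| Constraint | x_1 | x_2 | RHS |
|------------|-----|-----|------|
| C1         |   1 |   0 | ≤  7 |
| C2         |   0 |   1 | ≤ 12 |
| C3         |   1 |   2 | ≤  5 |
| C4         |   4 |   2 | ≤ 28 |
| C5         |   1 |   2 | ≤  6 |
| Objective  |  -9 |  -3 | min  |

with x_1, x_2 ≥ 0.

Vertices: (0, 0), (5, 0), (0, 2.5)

Evaluate the objective at each vertex of the feasible region:
  z(0, 0) = 0
  z(5, 0) = -45  ←
  z(0, 2.5) = -7.5
The minimum is at x_1 = 5, x_2 = 0.

(5, 0)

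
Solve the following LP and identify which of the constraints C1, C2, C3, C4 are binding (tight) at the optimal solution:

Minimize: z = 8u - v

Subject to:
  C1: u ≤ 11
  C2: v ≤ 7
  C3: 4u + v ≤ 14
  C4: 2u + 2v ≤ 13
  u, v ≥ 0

At u = 0, v = 6.5, compute slack b - a·x for each constraint:
  C1: 11 − 0 = 11  (slack)
  C2: 7 − 6.5 = 0.5  (slack)
  C3: 14 − 6.5 = 7.5  (slack)
  C4: 13 − 13 = 0  (binding)

Optimal: u = 0, v = 6.5
Binding: C4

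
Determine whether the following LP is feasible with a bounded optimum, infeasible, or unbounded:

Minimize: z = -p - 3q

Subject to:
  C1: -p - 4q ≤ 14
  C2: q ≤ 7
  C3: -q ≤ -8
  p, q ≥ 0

Infeasible (no feasible solution exists)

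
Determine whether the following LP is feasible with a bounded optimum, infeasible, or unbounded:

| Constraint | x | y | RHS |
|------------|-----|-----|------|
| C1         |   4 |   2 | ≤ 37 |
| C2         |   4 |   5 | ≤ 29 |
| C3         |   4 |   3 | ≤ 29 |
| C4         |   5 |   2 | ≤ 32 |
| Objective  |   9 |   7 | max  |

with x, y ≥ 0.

Feasible with a bounded optimal solution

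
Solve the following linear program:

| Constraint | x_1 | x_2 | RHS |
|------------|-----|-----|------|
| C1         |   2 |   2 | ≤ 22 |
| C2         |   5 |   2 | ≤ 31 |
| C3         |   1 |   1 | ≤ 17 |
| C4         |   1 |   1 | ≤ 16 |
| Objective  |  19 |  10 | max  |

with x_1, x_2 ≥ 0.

Evaluate the objective at each vertex of the feasible region:
  z(0, 0) = 0
  z(6.2, 0) = 117.8
  z(3, 8) = 137  ←
  z(0, 11) = 110
The maximum is at x_1 = 3, x_2 = 8.

x_1 = 3, x_2 = 8, z = 137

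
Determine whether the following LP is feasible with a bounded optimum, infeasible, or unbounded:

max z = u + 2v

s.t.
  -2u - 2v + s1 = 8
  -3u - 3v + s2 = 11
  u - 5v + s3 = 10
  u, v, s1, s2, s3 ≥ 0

Unbounded (objective can increase without bound)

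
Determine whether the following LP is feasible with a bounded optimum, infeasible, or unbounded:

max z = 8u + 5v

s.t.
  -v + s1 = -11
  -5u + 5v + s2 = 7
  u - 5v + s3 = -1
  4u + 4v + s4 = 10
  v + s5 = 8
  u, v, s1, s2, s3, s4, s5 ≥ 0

Infeasible (no feasible solution exists)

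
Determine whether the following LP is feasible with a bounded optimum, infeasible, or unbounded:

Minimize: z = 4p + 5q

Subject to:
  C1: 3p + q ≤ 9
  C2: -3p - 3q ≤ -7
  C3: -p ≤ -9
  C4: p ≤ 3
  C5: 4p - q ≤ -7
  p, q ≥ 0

Infeasible (no feasible solution exists)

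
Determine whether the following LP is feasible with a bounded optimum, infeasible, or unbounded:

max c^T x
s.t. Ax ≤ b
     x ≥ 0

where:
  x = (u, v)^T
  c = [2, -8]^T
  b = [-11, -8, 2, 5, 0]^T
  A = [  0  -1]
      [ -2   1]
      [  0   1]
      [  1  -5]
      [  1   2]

Infeasible (no feasible solution exists)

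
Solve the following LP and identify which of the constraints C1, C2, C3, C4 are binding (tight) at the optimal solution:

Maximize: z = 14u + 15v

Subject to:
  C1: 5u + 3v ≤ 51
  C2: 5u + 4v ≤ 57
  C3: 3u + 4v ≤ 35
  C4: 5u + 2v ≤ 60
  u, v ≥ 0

At u = 9, v = 2, compute slack b - a·x for each constraint:
  C1: 51 − 51 = 0  (binding)
  C2: 57 − 53 = 4  (slack)
  C3: 35 − 35 = 0  (binding)
  C4: 60 − 49 = 11  (slack)

Optimal: u = 9, v = 2
Binding: C1, C3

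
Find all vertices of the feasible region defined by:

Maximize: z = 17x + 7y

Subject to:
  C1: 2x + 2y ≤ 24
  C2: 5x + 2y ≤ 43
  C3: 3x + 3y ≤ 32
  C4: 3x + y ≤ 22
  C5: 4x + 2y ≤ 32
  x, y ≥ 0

(0, 0), (7.333, 0), (6, 4), (5.333, 5.333), (0, 10.67)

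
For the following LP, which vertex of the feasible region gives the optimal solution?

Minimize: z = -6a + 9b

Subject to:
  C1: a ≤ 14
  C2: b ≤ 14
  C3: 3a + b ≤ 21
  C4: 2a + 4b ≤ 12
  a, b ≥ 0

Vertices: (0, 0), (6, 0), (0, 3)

Evaluate the objective at each vertex of the feasible region:
  z(0, 0) = 0
  z(6, 0) = -36  ←
  z(0, 3) = 27
The minimum is at a = 6, b = 0.

(6, 0)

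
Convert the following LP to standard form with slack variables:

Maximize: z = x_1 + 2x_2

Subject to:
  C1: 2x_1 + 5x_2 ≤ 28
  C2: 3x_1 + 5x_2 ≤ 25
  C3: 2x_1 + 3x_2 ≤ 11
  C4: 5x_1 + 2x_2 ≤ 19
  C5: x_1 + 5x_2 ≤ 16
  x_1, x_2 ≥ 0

max z = x_1 + 2x_2

s.t.
  2x_1 + 5x_2 + s1 = 28
  3x_1 + 5x_2 + s2 = 25
  2x_1 + 3x_2 + s3 = 11
  5x_1 + 2x_2 + s4 = 19
  x_1 + 5x_2 + s5 = 16
  x_1, x_2, s1, s2, s3, s4, s5 ≥ 0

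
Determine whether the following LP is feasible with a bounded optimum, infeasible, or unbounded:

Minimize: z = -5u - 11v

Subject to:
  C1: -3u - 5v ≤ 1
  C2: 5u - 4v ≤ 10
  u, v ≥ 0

Unbounded (objective can decrease without bound)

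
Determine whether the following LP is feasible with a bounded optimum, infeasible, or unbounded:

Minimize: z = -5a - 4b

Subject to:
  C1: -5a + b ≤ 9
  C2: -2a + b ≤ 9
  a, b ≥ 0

Unbounded (objective can decrease without bound)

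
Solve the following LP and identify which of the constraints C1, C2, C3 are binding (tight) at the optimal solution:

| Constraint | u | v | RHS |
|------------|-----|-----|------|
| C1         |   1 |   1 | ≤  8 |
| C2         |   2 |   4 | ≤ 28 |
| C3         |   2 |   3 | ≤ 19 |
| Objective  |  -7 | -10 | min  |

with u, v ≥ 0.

At u = 5, v = 3, compute slack b - a·x for each constraint:
  C1: 8 − 8 = 0  (binding)
  C2: 28 − 22 = 6  (slack)
  C3: 19 − 19 = 0  (binding)

Optimal: u = 5, v = 3
Binding: C1, C3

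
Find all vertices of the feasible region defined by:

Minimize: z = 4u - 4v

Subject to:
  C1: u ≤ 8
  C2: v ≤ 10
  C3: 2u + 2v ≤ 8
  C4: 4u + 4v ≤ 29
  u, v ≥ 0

(0, 0), (4, 0), (0, 4)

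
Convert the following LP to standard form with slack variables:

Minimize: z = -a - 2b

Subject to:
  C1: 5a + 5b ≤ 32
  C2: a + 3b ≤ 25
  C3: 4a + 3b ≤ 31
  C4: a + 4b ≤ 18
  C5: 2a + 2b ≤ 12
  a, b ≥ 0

min z = -a - 2b

s.t.
  5a + 5b + s1 = 32
  a + 3b + s2 = 25
  4a + 3b + s3 = 31
  a + 4b + s4 = 18
  2a + 2b + s5 = 12
  a, b, s1, s2, s3, s4, s5 ≥ 0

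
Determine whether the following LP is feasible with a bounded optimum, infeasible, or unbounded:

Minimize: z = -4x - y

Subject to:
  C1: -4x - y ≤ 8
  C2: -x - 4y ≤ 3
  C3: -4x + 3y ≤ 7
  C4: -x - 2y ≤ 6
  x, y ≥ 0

Unbounded (objective can decrease without bound)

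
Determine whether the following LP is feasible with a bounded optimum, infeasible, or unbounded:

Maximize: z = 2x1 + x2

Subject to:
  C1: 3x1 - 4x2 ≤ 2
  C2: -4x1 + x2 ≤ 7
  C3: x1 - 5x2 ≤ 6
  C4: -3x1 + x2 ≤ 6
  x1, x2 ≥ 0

Unbounded (objective can increase without bound)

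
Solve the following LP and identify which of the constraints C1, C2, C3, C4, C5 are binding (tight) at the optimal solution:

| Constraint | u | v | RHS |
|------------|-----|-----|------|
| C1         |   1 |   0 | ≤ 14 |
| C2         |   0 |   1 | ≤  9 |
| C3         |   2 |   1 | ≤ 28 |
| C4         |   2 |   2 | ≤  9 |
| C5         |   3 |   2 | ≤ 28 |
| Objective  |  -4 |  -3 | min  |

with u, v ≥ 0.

At u = 4.5, v = 0, compute slack b - a·x for each constraint:
  C1: 14 − 4.5 = 9.5  (slack)
  C2: 9 − 0 = 9  (slack)
  C3: 28 − 9 = 19  (slack)
  C4: 9 − 9 = 0  (binding)
  C5: 28 − 13.5 = 14.5  (slack)

Optimal: u = 4.5, v = 0
Binding: C4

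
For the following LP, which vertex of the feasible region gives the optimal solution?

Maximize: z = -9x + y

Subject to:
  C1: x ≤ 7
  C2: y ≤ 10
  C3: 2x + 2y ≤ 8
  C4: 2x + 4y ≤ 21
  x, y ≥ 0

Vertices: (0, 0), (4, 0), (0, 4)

Evaluate the objective at each vertex of the feasible region:
  z(0, 0) = 0
  z(4, 0) = -36
  z(0, 4) = 4  ←
The maximum is at x = 0, y = 4.

(0, 4)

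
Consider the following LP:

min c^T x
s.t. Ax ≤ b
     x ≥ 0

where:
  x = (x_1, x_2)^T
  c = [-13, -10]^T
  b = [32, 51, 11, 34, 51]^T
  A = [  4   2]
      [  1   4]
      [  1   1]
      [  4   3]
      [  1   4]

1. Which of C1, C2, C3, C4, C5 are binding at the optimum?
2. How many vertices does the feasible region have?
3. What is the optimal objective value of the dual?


1. C3, C4
2. 5
3. -113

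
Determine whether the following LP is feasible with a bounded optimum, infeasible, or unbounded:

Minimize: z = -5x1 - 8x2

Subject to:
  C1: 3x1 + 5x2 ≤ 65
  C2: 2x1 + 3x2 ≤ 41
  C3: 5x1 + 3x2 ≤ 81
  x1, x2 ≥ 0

Feasible with a bounded optimal solution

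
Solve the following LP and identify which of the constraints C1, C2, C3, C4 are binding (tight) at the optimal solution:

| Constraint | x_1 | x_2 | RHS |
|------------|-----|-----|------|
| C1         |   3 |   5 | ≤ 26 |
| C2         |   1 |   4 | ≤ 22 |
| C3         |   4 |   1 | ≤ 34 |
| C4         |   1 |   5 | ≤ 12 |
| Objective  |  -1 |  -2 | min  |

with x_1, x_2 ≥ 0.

At x_1 = 7, x_2 = 1, compute slack b - a·x for each constraint:
  C1: 26 − 26 = 0  (binding)
  C2: 22 − 11 = 11  (slack)
  C3: 34 − 29 = 5  (slack)
  C4: 12 − 12 = 0  (binding)

Optimal: x_1 = 7, x_2 = 1
Binding: C1, C4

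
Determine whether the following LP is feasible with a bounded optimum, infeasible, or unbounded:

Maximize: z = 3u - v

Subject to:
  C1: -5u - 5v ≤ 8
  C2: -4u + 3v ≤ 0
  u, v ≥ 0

Unbounded (objective can increase without bound)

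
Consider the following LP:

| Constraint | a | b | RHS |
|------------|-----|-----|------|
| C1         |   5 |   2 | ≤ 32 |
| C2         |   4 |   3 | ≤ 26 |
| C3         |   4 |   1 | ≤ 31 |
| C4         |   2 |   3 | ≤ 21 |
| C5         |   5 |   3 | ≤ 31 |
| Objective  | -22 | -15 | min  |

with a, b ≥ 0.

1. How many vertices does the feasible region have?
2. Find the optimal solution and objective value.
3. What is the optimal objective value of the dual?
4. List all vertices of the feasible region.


1. 5
2. a = 5, b = 2, z = -140
3. -140
4. (0, 0), (6.2, 0), (5, 2), (2.5, 5.333), (0, 7)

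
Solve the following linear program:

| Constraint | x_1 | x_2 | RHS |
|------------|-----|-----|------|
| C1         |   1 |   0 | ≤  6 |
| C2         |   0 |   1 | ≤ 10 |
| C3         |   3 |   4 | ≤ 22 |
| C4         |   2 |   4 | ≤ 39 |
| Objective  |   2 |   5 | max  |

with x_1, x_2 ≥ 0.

Evaluate the objective at each vertex of the feasible region:
  z(0, 0) = 0
  z(6, 0) = 12
  z(6, 1) = 17
  z(0, 5.5) = 27.5  ←
The maximum is at x_1 = 0, x_2 = 5.5.

x_1 = 0, x_2 = 5.5, z = 27.5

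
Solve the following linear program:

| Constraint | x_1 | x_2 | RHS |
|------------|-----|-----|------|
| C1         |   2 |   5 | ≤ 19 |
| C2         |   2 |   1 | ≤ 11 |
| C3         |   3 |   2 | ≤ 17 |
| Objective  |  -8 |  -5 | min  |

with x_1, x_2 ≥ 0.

Evaluate the objective at each vertex of the feasible region:
  z(0, 0) = 0
  z(5.5, 0) = -44
  z(5, 1) = -45  ←
  z(4.273, 2.091) = -44.64
  z(0, 3.8) = -19
The minimum is at x_1 = 5, x_2 = 1.

x_1 = 5, x_2 = 1, z = -45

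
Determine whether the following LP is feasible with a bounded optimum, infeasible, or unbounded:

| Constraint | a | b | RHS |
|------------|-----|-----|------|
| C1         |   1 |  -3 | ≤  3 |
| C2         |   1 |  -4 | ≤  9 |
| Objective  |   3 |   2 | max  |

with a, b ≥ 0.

Unbounded (objective can increase without bound)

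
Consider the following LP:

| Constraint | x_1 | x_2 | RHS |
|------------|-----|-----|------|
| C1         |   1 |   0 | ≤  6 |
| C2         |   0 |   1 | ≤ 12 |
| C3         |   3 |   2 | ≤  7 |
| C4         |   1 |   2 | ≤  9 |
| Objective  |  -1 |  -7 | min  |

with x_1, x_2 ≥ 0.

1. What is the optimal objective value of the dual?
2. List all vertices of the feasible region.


1. -24.5
2. (0, 0), (2.333, 0), (0, 3.5)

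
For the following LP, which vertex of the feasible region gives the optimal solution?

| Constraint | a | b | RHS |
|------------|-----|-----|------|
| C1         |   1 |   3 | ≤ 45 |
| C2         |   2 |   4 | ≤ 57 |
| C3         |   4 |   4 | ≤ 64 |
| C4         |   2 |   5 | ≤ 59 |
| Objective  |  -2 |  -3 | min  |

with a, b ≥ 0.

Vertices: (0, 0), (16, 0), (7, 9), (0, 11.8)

Evaluate the objective at each vertex of the feasible region:
  z(0, 0) = 0
  z(16, 0) = -32
  z(7, 9) = -41  ←
  z(0, 11.8) = -35.4
The minimum is at a = 7, b = 9.

(7, 9)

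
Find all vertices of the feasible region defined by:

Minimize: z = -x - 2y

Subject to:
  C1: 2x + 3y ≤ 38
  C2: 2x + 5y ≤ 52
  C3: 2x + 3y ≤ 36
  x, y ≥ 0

(0, 0), (18, 0), (6, 8), (0, 10.4)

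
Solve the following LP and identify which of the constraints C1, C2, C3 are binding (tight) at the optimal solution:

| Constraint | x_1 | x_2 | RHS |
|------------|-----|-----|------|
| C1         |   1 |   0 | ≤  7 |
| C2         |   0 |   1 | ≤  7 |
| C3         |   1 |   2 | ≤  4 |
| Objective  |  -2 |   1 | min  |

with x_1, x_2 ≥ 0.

At x_1 = 4, x_2 = 0, compute slack b - a·x for each constraint:
  C1: 7 − 4 = 3  (slack)
  C2: 7 − 0 = 7  (slack)
  C3: 4 − 4 = 0  (binding)

Optimal: x_1 = 4, x_2 = 0
Binding: C3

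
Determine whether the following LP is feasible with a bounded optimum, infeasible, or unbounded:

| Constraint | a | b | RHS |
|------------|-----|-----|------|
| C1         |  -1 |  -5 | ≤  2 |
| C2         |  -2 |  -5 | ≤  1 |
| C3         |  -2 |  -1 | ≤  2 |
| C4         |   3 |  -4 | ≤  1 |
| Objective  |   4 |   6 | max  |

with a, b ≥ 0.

Unbounded (objective can increase without bound)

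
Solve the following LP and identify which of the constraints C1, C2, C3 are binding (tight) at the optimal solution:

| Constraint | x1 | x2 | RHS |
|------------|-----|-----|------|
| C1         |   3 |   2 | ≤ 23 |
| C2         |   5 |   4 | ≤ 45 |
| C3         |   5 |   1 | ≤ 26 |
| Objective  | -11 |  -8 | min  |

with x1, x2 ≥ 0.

At x1 = 1, x2 = 10, compute slack b - a·x for each constraint:
  C1: 23 − 23 = 0  (binding)
  C2: 45 − 45 = 0  (binding)
  C3: 26 − 15 = 11  (slack)

Optimal: x1 = 1, x2 = 10
Binding: C1, C2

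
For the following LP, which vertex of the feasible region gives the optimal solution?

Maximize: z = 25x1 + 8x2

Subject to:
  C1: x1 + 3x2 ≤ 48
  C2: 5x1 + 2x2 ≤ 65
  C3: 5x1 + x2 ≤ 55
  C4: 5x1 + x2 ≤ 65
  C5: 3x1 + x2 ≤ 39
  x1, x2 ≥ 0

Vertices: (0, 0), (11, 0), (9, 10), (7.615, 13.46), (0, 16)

Evaluate the objective at each vertex of the feasible region:
  z(0, 0) = 0
  z(11, 0) = 275
  z(9, 10) = 305  ←
  z(7.615, 13.46) = 298.1
  z(0, 16) = 128
The maximum is at x1 = 9, x2 = 10.

(9, 10)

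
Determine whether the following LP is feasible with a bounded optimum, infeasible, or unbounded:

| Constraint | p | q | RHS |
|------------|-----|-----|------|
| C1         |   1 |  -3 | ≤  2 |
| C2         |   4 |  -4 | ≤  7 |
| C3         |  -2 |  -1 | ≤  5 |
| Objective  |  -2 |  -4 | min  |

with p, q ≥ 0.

Unbounded (objective can decrease without bound)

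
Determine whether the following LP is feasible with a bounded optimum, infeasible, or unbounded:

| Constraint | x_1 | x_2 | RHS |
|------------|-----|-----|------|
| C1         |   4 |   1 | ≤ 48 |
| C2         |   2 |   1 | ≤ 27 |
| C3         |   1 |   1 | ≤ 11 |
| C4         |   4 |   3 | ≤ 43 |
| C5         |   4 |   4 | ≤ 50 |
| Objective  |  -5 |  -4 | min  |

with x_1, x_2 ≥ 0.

Feasible with a bounded optimal solution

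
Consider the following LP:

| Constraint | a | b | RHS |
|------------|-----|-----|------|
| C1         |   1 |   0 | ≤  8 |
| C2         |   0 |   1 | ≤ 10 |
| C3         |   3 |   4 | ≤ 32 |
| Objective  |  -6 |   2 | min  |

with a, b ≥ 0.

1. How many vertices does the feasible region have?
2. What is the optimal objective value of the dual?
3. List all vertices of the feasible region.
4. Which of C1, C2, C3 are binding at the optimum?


1. 4
2. -48
3. (0, 0), (8, 0), (8, 2), (0, 8)
4. C1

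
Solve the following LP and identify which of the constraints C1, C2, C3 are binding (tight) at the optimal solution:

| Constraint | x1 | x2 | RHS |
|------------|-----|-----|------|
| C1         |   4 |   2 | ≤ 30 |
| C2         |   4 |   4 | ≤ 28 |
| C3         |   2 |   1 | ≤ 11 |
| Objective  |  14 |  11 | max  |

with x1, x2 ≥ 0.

At x1 = 4, x2 = 3, compute slack b - a·x for each constraint:
  C1: 30 − 22 = 8  (slack)
  C2: 28 − 28 = 0  (binding)
  C3: 11 − 11 = 0  (binding)

Optimal: x1 = 4, x2 = 3
Binding: C2, C3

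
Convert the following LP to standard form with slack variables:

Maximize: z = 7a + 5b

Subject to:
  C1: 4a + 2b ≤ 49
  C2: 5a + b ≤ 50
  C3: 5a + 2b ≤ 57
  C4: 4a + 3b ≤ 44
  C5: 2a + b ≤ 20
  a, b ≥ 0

max z = 7a + 5b

s.t.
  4a + 2b + s1 = 49
  5a + b + s2 = 50
  5a + 2b + s3 = 57
  4a + 3b + s4 = 44
  2a + b + s5 = 20
  a, b, s1, s2, s3, s4, s5 ≥ 0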